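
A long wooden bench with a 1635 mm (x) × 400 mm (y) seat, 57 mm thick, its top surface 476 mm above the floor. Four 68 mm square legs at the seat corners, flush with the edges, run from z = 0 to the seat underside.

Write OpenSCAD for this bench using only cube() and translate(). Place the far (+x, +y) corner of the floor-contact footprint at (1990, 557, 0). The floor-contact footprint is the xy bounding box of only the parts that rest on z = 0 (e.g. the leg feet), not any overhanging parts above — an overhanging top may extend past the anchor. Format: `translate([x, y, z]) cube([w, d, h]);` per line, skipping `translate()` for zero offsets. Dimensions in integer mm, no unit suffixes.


translate([355, 157, 419]) cube([1635, 400, 57]);
translate([355, 157, 0]) cube([68, 68, 419]);
translate([355, 489, 0]) cube([68, 68, 419]);
translate([1922, 157, 0]) cube([68, 68, 419]);
translate([1922, 489, 0]) cube([68, 68, 419]);


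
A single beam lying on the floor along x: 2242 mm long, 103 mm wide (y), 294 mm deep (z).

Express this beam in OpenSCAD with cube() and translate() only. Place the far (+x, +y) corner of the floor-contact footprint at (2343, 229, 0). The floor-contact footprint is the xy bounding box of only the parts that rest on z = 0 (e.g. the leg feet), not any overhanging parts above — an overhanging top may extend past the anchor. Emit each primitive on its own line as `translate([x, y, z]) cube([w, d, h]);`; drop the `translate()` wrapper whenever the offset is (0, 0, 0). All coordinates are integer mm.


translate([101, 126, 0]) cube([2242, 103, 294]);


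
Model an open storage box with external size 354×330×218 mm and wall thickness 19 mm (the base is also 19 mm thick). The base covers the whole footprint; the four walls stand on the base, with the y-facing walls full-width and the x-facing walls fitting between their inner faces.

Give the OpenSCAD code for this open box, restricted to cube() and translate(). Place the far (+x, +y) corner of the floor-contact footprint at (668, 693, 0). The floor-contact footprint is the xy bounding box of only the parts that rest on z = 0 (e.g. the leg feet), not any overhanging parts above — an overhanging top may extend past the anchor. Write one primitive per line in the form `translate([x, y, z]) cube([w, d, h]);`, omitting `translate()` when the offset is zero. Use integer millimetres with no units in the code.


translate([314, 363, 0]) cube([354, 330, 19]);
translate([314, 363, 19]) cube([354, 19, 199]);
translate([314, 674, 19]) cube([354, 19, 199]);
translate([314, 382, 19]) cube([19, 292, 199]);
translate([649, 382, 19]) cube([19, 292, 199]);


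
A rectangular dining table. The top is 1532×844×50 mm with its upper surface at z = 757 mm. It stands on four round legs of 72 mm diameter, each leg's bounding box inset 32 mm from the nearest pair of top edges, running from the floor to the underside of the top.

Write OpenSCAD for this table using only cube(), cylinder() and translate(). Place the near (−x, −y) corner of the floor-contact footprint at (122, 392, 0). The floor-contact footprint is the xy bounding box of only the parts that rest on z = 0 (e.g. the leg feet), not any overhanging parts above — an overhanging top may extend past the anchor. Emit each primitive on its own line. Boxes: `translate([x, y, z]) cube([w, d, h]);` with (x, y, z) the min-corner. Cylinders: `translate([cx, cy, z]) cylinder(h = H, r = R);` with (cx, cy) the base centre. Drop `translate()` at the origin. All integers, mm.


translate([90, 360, 707]) cube([1532, 844, 50]);
translate([158, 428, 0]) cylinder(h = 707, r = 36);
translate([1554, 428, 0]) cylinder(h = 707, r = 36);
translate([158, 1136, 0]) cylinder(h = 707, r = 36);
translate([1554, 1136, 0]) cylinder(h = 707, r = 36);


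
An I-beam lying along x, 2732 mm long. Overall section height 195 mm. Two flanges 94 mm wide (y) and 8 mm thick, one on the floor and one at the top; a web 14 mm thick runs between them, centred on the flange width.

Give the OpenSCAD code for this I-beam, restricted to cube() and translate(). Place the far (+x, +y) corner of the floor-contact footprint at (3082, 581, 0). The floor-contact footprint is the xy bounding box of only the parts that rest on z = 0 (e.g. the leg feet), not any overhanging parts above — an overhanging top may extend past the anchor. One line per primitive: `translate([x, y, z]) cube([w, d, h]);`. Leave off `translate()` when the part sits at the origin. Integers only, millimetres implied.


translate([350, 487, 0]) cube([2732, 94, 8]);
translate([350, 527, 8]) cube([2732, 14, 179]);
translate([350, 487, 187]) cube([2732, 94, 8]);


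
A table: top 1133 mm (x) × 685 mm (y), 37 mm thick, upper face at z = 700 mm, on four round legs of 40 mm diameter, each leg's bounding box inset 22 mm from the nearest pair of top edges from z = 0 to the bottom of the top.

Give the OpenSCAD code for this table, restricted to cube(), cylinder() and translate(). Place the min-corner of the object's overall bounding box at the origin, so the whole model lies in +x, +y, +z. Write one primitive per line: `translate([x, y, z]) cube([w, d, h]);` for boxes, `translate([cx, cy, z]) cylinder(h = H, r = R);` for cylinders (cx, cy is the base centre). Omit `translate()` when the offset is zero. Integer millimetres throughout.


translate([0, 0, 663]) cube([1133, 685, 37]);
translate([42, 42, 0]) cylinder(h = 663, r = 20);
translate([1091, 42, 0]) cylinder(h = 663, r = 20);
translate([42, 643, 0]) cylinder(h = 663, r = 20);
translate([1091, 643, 0]) cylinder(h = 663, r = 20);


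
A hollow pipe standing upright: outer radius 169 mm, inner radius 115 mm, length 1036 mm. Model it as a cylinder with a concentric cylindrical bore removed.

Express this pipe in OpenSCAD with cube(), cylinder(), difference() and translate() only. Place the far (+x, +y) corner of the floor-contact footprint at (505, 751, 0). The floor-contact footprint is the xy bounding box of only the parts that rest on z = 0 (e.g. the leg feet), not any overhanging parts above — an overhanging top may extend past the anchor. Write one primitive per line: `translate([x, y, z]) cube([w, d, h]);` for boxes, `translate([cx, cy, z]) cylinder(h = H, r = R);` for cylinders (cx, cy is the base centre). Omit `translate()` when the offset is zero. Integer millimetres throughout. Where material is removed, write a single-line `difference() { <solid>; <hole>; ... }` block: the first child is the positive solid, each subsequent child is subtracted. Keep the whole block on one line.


difference() { translate([336, 582, 0]) cylinder(h = 1036, r = 169); translate([336, 582, 0]) cylinder(h = 1036, r = 115); }


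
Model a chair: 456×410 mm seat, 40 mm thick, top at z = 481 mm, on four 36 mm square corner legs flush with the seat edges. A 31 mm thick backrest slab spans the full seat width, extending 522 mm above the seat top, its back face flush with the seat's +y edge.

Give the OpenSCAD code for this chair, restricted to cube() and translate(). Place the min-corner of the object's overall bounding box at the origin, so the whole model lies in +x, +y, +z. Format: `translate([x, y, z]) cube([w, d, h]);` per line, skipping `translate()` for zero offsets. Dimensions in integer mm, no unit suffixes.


// leg_h = 481 - 40 = 441
translate([0, 0, 441]) cube([456, 410, 40]);
cube([36, 36, 441]);
translate([420, 0, 0]) cube([36, 36, 441]);
translate([0, 374, 0]) cube([36, 36, 441]);
translate([420, 374, 0]) cube([36, 36, 441]);
translate([0, 379, 481]) cube([456, 31, 522]);


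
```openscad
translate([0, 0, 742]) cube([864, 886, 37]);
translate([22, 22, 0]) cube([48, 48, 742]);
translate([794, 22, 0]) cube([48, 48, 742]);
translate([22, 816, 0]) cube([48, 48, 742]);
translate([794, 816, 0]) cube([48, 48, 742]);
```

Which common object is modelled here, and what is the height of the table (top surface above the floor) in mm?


A table. The table height is 779 mm.

A 864×886×37 slab sits at z = 742 on four 48 mm square posts — a table. The top surface is at 742 + 37 = 779 mm.


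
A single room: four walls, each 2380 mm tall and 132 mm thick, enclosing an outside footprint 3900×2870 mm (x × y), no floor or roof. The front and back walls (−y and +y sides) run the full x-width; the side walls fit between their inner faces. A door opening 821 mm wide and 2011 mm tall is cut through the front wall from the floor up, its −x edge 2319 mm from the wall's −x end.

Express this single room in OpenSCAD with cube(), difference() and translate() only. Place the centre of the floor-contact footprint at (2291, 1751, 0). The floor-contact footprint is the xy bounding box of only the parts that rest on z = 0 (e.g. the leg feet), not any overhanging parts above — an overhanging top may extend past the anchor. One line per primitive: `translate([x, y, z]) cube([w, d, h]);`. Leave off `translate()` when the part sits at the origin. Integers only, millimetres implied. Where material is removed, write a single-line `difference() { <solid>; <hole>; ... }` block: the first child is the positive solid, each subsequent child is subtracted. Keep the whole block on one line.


difference() { translate([341, 316, 0]) cube([3900, 132, 2380]); translate([2660, 316, 0]) cube([821, 132, 2011]); }
translate([341, 3054, 0]) cube([3900, 132, 2380]);
translate([341, 448, 0]) cube([132, 2606, 2380]);
translate([4109, 448, 0]) cube([132, 2606, 2380]);


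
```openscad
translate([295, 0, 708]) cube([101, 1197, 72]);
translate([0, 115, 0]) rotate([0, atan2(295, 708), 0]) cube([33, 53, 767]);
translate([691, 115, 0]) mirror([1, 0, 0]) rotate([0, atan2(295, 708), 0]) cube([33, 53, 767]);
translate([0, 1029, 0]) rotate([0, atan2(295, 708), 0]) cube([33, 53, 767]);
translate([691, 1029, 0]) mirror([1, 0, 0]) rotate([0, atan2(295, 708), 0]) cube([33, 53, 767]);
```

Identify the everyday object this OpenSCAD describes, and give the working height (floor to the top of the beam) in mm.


A sawhorse. The overall height is 780 mm.

A beam across two mirrored pairs of raked legs — a sawhorse. The beam's underside is at z = 708 (matching the legs' vertical rise in atan2(295, 708)) and the beam is 72 mm tall, so its top is at 708 + 72 = 780 mm. The raked legs top out at the beam's underside, so that is the highest point.


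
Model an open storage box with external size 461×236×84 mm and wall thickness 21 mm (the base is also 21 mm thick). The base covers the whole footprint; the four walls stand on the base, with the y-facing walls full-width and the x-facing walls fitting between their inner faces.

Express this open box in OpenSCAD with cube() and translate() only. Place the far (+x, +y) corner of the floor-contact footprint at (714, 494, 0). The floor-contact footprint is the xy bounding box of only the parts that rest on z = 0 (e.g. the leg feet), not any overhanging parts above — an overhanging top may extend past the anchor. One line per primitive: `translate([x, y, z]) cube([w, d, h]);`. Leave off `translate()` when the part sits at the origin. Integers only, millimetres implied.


translate([253, 258, 0]) cube([461, 236, 21]);
translate([253, 258, 21]) cube([461, 21, 63]);
translate([253, 473, 21]) cube([461, 21, 63]);
translate([253, 279, 21]) cube([21, 194, 63]);
translate([693, 279, 21]) cube([21, 194, 63]);


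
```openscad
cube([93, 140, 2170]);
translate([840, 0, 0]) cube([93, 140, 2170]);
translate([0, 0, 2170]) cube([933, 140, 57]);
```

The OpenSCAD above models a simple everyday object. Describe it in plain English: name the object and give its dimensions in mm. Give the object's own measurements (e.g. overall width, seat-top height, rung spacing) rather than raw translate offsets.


A door frame. The clear opening is 747 mm wide and 2170 mm high. Two 93 mm wide jambs, 140 mm deep, stand either side of the opening from the floor to the top of the opening. A 57 mm thick head sits across the top of both jambs, spanning the full outside width of the frame.


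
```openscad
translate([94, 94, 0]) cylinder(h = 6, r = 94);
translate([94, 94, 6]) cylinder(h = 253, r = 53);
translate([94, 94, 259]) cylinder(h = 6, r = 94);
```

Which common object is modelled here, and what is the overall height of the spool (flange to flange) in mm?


A spool. The overall height is 265 mm.

Three coaxial cylinders, large–small–large — a spool. Two 6 mm flanges and a 253 mm core give 6 + 253 + 6 = 265 mm.


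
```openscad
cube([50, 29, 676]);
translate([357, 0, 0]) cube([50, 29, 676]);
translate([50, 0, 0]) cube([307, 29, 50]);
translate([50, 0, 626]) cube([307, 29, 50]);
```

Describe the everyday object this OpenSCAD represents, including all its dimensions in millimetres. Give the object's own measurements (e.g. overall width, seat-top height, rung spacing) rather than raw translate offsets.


A rectangular picture frame lying in the x–z plane (depth along y). The opening is 307 mm wide (x) by 576 mm tall (z), surrounded by a border 50 mm wide on all four sides. The frame is 29 mm deep and is made of two full-height vertical stiles with two horizontal rails fitted between them.


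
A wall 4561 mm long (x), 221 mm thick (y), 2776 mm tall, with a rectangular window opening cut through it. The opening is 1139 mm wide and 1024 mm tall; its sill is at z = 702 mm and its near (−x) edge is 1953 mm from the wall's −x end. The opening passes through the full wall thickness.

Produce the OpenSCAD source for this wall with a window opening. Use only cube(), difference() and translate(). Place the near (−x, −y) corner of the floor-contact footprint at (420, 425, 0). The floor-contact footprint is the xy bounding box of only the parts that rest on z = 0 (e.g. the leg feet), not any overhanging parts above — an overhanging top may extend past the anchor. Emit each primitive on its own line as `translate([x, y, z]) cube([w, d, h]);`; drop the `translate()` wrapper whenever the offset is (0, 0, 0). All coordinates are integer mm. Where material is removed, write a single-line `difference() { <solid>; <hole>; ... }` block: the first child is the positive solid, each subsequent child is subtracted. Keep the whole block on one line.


difference() { translate([420, 425, 0]) cube([4561, 221, 2776]); translate([2373, 425, 702]) cube([1139, 221, 1024]); }


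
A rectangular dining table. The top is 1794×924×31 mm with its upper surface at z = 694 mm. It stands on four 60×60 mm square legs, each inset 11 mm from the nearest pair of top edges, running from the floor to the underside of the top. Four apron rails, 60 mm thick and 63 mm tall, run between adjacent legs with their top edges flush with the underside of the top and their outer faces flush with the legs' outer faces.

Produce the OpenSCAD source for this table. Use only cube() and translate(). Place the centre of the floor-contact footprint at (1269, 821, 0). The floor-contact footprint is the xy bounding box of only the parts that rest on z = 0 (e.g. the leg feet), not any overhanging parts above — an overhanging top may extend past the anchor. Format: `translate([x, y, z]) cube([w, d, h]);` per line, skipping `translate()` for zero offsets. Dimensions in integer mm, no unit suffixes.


translate([372, 359, 663]) cube([1794, 924, 31]);
translate([383, 370, 0]) cube([60, 60, 663]);
translate([2095, 370, 0]) cube([60, 60, 663]);
translate([383, 1212, 0]) cube([60, 60, 663]);
translate([2095, 1212, 0]) cube([60, 60, 663]);
translate([443, 370, 600]) cube([1652, 60, 63]);
translate([443, 1212, 600]) cube([1652, 60, 63]);
translate([383, 430, 600]) cube([60, 782, 63]);
translate([2095, 430, 600]) cube([60, 782, 63]);


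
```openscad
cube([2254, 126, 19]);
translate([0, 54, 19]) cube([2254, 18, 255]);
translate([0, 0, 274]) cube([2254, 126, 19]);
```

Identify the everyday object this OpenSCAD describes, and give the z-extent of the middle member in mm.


An I-beam. The web height is 255 mm.

Two wide flanges with a thin centred web — an I-beam. Overall 293 mm minus two 19 mm flanges gives a web of 293 − 2·19 = 255 mm.


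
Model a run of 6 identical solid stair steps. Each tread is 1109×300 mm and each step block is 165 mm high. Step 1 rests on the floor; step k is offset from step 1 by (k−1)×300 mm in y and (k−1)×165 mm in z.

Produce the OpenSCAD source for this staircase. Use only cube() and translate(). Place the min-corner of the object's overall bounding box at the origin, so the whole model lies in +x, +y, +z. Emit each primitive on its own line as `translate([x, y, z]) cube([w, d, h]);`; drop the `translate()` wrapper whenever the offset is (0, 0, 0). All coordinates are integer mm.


cube([1109, 300, 165]);
translate([0, 300, 165]) cube([1109, 300, 165]);
translate([0, 600, 330]) cube([1109, 300, 165]);
translate([0, 900, 495]) cube([1109, 300, 165]);
translate([0, 1200, 660]) cube([1109, 300, 165]);
translate([0, 1500, 825]) cube([1109, 300, 165]);


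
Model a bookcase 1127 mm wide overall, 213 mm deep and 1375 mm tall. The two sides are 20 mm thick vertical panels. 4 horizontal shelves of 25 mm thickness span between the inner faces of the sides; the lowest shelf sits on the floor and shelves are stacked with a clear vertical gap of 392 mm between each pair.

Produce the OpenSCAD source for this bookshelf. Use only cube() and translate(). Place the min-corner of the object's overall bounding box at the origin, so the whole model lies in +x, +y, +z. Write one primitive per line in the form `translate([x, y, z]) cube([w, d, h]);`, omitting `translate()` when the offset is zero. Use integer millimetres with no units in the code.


cube([20, 213, 1375]);
translate([1107, 0, 0]) cube([20, 213, 1375]);
translate([20, 0, 0]) cube([1087, 213, 25]);
translate([20, 0, 417]) cube([1087, 213, 25]);
translate([20, 0, 834]) cube([1087, 213, 25]);
translate([20, 0, 1251]) cube([1087, 213, 25]);


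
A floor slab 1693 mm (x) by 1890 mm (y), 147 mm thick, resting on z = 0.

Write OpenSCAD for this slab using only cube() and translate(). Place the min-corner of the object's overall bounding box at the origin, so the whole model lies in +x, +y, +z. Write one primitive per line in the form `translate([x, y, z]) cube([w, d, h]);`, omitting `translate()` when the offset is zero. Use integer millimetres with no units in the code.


cube([1693, 1890, 147]);


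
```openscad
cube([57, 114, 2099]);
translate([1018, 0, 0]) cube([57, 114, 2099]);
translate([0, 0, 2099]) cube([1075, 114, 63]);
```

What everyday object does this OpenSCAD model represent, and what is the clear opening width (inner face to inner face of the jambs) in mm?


A door frame. The clear opening width is 961 mm.

Two 2099 mm tall posts with a header on top — a door frame. The left jamb is 57 mm wide at x = 0; the right jamb starts at x = 1018. The clear opening is 1018 − 57 = 961 mm.


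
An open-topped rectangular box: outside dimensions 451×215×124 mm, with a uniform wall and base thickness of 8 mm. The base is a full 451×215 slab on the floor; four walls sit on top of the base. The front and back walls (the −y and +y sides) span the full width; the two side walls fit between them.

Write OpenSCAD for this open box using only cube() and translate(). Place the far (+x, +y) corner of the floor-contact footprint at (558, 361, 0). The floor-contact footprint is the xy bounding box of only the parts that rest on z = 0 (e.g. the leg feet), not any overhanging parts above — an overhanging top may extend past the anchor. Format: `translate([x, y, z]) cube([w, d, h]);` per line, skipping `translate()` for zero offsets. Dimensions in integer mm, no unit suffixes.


translate([107, 146, 0]) cube([451, 215, 8]);
translate([107, 146, 8]) cube([451, 8, 116]);
translate([107, 353, 8]) cube([451, 8, 116]);
translate([107, 154, 8]) cube([8, 199, 116]);
translate([550, 154, 8]) cube([8, 199, 116]);


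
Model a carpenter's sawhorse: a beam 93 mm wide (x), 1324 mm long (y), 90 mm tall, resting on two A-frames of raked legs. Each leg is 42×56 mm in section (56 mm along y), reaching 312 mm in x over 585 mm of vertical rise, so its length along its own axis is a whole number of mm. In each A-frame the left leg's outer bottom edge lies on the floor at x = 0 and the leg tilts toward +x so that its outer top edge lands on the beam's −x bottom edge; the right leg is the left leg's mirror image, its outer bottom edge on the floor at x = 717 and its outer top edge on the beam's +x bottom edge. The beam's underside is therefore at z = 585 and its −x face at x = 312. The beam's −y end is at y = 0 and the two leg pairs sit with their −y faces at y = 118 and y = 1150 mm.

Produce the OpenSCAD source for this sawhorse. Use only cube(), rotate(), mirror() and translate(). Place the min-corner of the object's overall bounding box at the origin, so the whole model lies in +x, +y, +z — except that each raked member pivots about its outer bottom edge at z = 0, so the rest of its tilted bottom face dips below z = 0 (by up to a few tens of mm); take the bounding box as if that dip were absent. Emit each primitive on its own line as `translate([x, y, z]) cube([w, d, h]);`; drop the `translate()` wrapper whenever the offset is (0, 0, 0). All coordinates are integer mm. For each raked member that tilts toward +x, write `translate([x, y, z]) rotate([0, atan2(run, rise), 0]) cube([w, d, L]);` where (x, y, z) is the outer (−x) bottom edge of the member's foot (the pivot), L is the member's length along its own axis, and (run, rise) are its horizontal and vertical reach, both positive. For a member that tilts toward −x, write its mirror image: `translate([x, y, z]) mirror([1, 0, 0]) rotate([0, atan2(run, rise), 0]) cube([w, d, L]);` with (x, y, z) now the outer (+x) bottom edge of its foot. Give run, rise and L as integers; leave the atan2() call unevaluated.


// leg length = √(312² + 585²) = 663
// right-leg outer foot x = 2·312 + 93 = 717
// beam min-corner = (312, 0, 585)
translate([312, 0, 585]) cube([93, 1324, 90]);
translate([0, 118, 0]) rotate([0, atan2(312, 585), 0]) cube([42, 56, 663]);
translate([717, 118, 0]) mirror([1, 0, 0]) rotate([0, atan2(312, 585), 0]) cube([42, 56, 663]);
translate([0, 1150, 0]) rotate([0, atan2(312, 585), 0]) cube([42, 56, 663]);
translate([717, 1150, 0]) mirror([1, 0, 0]) rotate([0, atan2(312, 585), 0]) cube([42, 56, 663]);


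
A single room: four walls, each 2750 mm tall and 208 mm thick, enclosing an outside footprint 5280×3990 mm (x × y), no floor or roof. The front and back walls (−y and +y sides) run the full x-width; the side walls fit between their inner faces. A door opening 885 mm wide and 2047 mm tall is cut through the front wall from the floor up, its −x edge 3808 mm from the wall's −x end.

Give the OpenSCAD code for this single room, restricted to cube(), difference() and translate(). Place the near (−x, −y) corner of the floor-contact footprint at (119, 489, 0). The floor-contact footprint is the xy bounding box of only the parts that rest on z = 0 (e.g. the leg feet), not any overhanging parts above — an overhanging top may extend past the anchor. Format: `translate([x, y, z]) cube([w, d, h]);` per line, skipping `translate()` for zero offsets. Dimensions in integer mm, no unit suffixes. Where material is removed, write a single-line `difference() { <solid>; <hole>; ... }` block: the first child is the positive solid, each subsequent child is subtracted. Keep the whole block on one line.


difference() { translate([119, 489, 0]) cube([5280, 208, 2750]); translate([3927, 489, 0]) cube([885, 208, 2047]); }
translate([119, 4271, 0]) cube([5280, 208, 2750]);
translate([119, 697, 0]) cube([208, 3574, 2750]);
translate([5191, 697, 0]) cube([208, 3574, 2750]);


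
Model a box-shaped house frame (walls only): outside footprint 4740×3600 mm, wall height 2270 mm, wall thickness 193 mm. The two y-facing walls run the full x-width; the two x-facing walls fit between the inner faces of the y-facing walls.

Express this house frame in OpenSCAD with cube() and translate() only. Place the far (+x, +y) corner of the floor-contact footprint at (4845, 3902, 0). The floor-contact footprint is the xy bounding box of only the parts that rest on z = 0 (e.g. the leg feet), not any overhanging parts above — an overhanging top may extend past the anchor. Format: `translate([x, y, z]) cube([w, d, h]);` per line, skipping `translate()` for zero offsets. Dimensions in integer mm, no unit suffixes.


translate([105, 302, 0]) cube([4740, 193, 2270]);
translate([105, 3709, 0]) cube([4740, 193, 2270]);
translate([105, 495, 0]) cube([193, 3214, 2270]);
translate([4652, 495, 0]) cube([193, 3214, 2270]);


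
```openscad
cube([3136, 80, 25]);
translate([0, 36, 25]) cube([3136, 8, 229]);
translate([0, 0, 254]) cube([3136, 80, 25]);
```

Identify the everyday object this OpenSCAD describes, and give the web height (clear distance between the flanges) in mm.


An I-beam. The web height is 229 mm.

Two wide flanges with a thin centred web — an I-beam. Overall 279 mm minus two 25 mm flanges gives a web of 279 − 2·25 = 229 mm.


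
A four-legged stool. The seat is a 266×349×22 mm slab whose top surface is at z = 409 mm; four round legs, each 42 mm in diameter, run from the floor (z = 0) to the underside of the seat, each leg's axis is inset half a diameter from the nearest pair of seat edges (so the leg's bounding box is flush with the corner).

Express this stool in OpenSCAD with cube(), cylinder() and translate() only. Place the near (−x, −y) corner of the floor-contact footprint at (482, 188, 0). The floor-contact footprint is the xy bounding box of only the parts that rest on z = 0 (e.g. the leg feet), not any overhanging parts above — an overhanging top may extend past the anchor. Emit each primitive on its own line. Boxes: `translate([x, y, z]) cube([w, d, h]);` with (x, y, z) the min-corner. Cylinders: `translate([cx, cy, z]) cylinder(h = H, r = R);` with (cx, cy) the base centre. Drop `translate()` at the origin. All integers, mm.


// leg_h = 409 - 22 = 387
translate([482, 188, 387]) cube([266, 349, 22]);
translate([503, 209, 0]) cylinder(h = 387, r = 21);
translate([727, 209, 0]) cylinder(h = 387, r = 21);
translate([503, 516, 0]) cylinder(h = 387, r = 21);
translate([727, 516, 0]) cylinder(h = 387, r = 21);


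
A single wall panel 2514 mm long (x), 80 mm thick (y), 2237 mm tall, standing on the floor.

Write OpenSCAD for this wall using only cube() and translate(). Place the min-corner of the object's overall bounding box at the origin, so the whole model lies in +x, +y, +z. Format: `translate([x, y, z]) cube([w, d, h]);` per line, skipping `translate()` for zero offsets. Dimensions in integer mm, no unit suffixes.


cube([2514, 80, 2237]);


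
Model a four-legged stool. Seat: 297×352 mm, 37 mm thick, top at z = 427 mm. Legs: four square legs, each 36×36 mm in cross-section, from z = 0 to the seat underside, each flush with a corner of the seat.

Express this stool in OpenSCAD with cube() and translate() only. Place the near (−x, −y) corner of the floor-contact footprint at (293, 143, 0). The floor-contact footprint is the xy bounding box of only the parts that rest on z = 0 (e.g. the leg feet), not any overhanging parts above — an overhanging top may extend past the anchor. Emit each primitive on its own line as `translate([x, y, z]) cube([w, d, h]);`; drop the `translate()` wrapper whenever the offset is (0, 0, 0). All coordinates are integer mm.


translate([293, 143, 390]) cube([297, 352, 37]);
translate([293, 143, 0]) cube([36, 36, 390]);
translate([554, 143, 0]) cube([36, 36, 390]);
translate([293, 459, 0]) cube([36, 36, 390]);
translate([554, 459, 0]) cube([36, 36, 390]);


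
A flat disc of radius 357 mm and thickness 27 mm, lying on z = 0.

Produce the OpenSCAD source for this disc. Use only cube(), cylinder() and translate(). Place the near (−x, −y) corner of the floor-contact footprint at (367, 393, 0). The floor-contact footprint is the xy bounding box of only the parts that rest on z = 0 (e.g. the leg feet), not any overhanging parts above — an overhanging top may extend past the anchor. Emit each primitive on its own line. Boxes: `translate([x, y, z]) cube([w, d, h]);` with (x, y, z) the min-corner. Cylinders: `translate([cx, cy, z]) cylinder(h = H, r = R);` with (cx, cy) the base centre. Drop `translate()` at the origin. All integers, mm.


translate([724, 750, 0]) cylinder(h = 27, r = 357);


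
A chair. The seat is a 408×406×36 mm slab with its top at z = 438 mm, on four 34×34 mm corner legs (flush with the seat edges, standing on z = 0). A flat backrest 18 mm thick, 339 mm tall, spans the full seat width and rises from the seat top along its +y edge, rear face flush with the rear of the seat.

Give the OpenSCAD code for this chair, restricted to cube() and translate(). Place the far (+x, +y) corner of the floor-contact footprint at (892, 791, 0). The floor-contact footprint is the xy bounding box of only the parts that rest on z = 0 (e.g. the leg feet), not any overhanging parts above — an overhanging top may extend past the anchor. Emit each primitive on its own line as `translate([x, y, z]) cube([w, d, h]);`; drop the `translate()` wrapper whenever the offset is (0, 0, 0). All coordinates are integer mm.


translate([484, 385, 402]) cube([408, 406, 36]);
translate([484, 385, 0]) cube([34, 34, 402]);
translate([858, 385, 0]) cube([34, 34, 402]);
translate([484, 757, 0]) cube([34, 34, 402]);
translate([858, 757, 0]) cube([34, 34, 402]);
translate([484, 773, 438]) cube([408, 18, 339]);


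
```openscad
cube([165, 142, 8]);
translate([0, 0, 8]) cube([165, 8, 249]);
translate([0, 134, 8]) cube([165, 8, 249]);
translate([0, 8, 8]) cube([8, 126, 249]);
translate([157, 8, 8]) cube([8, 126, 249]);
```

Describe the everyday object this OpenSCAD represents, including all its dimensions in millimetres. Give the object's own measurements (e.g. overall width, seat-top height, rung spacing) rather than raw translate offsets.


An open-topped rectangular box: outside dimensions 165×142×257 mm, with a uniform wall and base thickness of 8 mm. The base is a full 165×142 slab on the floor; four walls sit on top of the base. The front and back walls (the −y and +y sides) span the full width; the two side walls fit between them.


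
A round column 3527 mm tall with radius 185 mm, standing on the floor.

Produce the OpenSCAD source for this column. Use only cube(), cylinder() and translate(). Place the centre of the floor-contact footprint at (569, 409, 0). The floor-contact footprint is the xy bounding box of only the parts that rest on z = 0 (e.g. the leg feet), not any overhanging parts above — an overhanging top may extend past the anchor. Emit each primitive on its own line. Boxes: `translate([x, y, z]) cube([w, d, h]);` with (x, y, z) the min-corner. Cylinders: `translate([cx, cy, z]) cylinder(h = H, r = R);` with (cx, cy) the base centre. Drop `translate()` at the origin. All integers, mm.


translate([569, 409, 0]) cylinder(h = 3527, r = 185);


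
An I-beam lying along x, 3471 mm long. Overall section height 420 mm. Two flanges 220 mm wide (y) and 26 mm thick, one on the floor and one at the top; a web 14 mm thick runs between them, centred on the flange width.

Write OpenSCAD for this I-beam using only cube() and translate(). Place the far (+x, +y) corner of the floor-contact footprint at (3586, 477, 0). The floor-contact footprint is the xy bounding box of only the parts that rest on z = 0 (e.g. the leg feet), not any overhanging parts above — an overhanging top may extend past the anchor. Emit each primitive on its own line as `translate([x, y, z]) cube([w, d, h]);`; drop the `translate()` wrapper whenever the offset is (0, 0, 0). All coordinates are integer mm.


translate([115, 257, 0]) cube([3471, 220, 26]);
translate([115, 360, 26]) cube([3471, 14, 368]);
translate([115, 257, 394]) cube([3471, 220, 26]);


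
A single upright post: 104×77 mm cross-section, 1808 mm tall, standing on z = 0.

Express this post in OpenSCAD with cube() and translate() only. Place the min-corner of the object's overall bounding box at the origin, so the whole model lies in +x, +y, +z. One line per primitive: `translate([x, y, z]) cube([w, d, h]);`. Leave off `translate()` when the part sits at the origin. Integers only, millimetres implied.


cube([104, 77, 1808]);


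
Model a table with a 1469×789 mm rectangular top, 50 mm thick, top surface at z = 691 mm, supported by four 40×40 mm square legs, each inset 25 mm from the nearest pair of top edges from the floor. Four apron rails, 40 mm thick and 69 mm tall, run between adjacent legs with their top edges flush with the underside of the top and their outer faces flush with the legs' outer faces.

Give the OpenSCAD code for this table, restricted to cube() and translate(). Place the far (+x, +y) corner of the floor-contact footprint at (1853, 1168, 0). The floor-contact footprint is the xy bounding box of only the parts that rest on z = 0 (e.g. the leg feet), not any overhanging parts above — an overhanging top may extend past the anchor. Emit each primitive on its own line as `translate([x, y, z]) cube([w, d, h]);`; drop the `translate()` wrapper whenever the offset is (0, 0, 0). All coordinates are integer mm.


translate([409, 404, 641]) cube([1469, 789, 50]);
translate([434, 429, 0]) cube([40, 40, 641]);
translate([1813, 429, 0]) cube([40, 40, 641]);
translate([434, 1128, 0]) cube([40, 40, 641]);
translate([1813, 1128, 0]) cube([40, 40, 641]);
translate([474, 429, 572]) cube([1339, 40, 69]);
translate([474, 1128, 572]) cube([1339, 40, 69]);
translate([434, 469, 572]) cube([40, 659, 69]);
translate([1813, 469, 572]) cube([40, 659, 69]);


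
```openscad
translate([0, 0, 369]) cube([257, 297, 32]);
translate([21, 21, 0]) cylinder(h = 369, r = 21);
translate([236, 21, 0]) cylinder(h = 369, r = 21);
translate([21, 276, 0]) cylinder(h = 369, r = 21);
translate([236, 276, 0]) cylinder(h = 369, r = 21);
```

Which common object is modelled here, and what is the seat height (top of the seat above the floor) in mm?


A stool. The seat height is 401 mm.

A 257×297×32 slab at z = 369 on four corner cylinders — a stool. The seat top is 369 + 32 = 401 mm.


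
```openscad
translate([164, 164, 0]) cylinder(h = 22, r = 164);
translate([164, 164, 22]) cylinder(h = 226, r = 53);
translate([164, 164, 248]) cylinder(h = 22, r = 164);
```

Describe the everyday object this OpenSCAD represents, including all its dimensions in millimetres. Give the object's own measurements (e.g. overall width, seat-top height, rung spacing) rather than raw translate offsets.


A spool: two coaxial disc flanges of radius 164 mm and thickness 22 mm, joined by a core cylinder of radius 53 mm and height 226 mm. The lower flange rests on z = 0 and the three cylinders share a vertical axis.


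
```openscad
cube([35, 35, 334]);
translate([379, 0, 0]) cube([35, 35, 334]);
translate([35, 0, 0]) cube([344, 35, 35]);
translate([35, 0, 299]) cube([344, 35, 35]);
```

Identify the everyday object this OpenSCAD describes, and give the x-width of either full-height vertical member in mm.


A picture frame. The border width is 35 mm.

Four thin pieces enclosing a rectangular opening — a picture frame. The two full-height stiles are 334 mm tall; the top rail sits at z = 299 and is 35 mm tall, so the border above the opening is 334 − 299 = 35 mm, matching the stile x-width.


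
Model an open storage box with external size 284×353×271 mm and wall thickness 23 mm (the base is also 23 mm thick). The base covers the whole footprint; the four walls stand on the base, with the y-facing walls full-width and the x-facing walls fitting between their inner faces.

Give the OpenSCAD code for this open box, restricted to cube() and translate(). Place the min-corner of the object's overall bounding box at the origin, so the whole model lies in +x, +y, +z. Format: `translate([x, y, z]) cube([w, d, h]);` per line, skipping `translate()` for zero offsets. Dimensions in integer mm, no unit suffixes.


cube([284, 353, 23]);
translate([0, 0, 23]) cube([284, 23, 248]);
translate([0, 330, 23]) cube([284, 23, 248]);
translate([0, 23, 23]) cube([23, 307, 248]);
translate([261, 23, 23]) cube([23, 307, 248]);


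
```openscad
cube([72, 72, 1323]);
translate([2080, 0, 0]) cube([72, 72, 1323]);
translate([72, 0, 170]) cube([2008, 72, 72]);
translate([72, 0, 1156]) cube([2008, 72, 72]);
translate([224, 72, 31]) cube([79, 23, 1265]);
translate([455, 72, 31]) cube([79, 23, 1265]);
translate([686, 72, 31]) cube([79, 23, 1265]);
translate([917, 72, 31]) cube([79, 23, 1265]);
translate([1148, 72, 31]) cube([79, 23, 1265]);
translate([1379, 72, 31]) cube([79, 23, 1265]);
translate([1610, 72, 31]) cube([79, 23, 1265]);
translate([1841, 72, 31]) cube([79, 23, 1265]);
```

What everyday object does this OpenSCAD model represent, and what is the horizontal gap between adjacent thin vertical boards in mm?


A fence section. The picket gap is 152 mm.

Two posts, two rails, 8 pickets — a fence section. Span 2008 mm holds 8 pickets of 79 mm with 9 equal gaps: ⌊(2008 − 8·79) / 9⌋ = 152 mm.


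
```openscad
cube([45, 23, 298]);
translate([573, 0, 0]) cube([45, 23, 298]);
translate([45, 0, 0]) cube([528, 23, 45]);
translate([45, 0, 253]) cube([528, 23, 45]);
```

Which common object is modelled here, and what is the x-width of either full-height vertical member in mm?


A picture frame. The border width is 45 mm.

Four thin pieces enclosing a rectangular opening — a picture frame. The two full-height stiles are 298 mm tall; the top rail sits at z = 253 and is 45 mm tall, so the border above the opening is 298 − 253 = 45 mm, matching the stile x-width.


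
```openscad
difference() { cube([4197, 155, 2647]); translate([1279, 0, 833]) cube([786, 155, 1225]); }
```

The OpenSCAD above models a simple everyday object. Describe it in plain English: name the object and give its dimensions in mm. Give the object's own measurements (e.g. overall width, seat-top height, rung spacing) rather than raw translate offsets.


A wall 4197 mm long (x), 155 mm thick (y), 2647 mm tall, with a rectangular window opening cut through it. The opening is 786 mm wide and 1225 mm tall; its sill is at z = 833 mm and its near (−x) edge is 1279 mm from the wall's −x end. The opening passes through the full wall thickness.


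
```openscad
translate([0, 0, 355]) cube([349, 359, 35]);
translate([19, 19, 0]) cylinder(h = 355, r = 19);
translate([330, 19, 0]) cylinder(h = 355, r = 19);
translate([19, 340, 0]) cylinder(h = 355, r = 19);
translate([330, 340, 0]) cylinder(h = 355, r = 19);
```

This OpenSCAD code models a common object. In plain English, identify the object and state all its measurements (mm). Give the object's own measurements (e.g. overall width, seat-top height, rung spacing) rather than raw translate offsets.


A four-legged stool. The seat is a 349×359×35 mm slab whose top surface is at z = 390 mm; four round legs, each 38 mm in diameter, run from the floor (z = 0) to the underside of the seat, each leg's axis is inset half a diameter from the nearest pair of seat edges (so the leg's bounding box is flush with the corner).


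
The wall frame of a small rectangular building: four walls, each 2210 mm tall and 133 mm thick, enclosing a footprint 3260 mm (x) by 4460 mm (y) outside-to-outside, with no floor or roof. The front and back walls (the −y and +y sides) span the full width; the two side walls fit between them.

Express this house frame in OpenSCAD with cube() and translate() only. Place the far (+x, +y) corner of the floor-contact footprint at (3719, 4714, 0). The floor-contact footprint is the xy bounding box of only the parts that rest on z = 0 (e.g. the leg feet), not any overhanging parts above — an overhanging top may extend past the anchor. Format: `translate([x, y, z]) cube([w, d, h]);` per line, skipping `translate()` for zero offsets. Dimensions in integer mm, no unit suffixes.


translate([459, 254, 0]) cube([3260, 133, 2210]);
translate([459, 4581, 0]) cube([3260, 133, 2210]);
translate([459, 387, 0]) cube([133, 4194, 2210]);
translate([3586, 387, 0]) cube([133, 4194, 2210]);
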